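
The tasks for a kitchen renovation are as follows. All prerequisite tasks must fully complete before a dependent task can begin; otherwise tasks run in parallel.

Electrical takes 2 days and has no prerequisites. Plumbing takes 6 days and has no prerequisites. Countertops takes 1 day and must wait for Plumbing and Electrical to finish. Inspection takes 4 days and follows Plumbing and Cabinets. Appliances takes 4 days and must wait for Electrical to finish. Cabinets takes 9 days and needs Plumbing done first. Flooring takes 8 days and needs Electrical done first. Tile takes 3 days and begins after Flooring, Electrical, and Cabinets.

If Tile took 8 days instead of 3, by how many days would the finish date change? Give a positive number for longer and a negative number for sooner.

As given, the longest chain is Plumbing→Cabinets→Inspection = 6+9+4 = 19, so the finish is 19 days.
The longest path through Tile is only 18 days, so Tile has float 1.
Now Plumbing→Cabinets→Tile = 6+9+8 = 23 is longest, so the finish becomes 23 days.
Change in finish: 23 − 19 = +4 days.

4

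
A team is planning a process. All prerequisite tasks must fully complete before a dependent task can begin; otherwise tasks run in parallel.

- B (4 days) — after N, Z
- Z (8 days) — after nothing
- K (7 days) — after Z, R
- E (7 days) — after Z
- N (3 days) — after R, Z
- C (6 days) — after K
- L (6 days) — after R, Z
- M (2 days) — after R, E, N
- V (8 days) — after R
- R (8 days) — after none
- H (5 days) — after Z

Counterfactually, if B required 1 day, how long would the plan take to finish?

Baseline: R→K→C = 8+7+6 = 21 → 21 days.
B is off the critical path — its longest chain is 15 days, giving 6 of slack.
That remains the longest chain; total 21 days.

21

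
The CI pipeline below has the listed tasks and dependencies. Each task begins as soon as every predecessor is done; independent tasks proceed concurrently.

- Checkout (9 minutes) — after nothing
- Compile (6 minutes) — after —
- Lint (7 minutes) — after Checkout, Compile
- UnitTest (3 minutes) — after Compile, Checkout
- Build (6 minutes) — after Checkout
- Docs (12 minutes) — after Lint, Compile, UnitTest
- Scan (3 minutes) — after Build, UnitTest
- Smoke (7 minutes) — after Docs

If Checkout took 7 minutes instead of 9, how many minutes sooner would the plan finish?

Critical path before the change: Checkout→Lint→Docs→Smoke = 9+7+12+7 = 35 giving 35 minutes.
Checkout lies on that path, so at 7 minutes the path becomes 33 minutes.
No other chain overtakes it, so the finish is 33 minutes.
Change in finish: 33 − 35 = -2 minutes.

2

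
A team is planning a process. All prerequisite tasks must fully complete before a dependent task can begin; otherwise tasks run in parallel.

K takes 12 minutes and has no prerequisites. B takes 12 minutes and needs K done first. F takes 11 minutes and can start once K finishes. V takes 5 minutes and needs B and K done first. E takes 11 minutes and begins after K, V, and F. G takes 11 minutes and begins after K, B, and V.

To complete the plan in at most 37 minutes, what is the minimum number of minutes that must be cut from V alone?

Current finish: 40 minutes; target: 37.
V is on every critical path, so each minute cut from V cuts the finish by one (this holds down to a finish of 36).
Need 40 − 37 = 3 minutes off V → V becomes 2 minutes, finish becomes 37.

3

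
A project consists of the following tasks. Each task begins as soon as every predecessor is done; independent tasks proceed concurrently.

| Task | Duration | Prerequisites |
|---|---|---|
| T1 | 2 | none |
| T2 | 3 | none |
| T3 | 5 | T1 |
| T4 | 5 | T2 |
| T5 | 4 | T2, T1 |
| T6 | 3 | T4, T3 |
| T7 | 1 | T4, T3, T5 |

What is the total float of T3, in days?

T2→T4→T6 = 3+5+3 = 11 sets the makespan at 11 days.
T3 finishes as early as 7 and must finish by 8.
Slack of T3 = 3 − 2 = 1 day.

1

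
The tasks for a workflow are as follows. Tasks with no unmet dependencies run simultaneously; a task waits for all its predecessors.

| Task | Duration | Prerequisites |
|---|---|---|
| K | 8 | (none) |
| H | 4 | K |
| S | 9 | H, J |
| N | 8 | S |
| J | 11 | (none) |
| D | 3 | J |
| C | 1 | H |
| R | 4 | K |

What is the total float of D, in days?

15

Critical path: K→H→S→N = 8+4+9+8 = 29, so the finish is 29 days.
The longest chain containing D totals 14 days.
So D can slip 29 − 14 = 15 days.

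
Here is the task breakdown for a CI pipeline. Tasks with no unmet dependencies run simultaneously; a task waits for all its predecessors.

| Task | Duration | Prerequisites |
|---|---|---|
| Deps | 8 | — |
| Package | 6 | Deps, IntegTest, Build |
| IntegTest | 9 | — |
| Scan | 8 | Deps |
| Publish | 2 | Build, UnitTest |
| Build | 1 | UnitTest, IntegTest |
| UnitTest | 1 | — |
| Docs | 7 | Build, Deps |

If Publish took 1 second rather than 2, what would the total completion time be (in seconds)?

17

Critical path before the change: IntegTest→Build→Docs = 9+1+7 = 17 giving 17 seconds.
The longest path through Publish is only 12 seconds, so Publish has float 5.
The critical path is still IntegTest→Build→Docs; finish is now 17 seconds.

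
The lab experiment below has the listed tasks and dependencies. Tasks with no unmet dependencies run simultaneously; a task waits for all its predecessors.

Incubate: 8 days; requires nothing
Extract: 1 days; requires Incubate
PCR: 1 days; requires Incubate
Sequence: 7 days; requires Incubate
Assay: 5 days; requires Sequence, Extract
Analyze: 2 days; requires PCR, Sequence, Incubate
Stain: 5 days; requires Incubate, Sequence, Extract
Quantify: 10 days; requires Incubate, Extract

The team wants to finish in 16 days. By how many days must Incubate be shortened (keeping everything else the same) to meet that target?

Current finish: 20 days; target: 16.
Incubate is on every critical path, so each day cut from Incubate cuts the finish by one (this holds down to a finish of 13).
Need 20 − 16 = 4 days off Incubate → Incubate becomes 4 days, finish becomes 16.

4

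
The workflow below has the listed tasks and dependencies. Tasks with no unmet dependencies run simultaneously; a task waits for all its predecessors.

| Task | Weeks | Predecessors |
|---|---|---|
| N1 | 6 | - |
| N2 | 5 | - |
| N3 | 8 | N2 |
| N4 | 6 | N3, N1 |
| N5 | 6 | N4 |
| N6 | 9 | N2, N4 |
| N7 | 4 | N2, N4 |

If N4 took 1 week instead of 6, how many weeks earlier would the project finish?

5

Actual critical path: N2→N3→N4→N6 = 5+8+6+9 = 28 ⇒ 28 weeks.
N4 lies on that path, so at 1 week the path becomes 23 weeks.
No other chain overtakes it, so the finish is 23 weeks.
Change in finish: 23 − 28 = -5 weeks.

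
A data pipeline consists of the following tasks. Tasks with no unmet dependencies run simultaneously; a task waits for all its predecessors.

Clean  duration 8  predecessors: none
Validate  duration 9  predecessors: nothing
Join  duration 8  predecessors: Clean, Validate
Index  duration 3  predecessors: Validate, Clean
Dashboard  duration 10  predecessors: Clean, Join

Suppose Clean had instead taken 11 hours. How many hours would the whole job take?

Baseline: Validate→Join→Dashboard = 9+8+10 = 27 → 27 hours.
The longest path through Clean is only 26 hours, so Clean has float 1.
Now Clean→Join→Dashboard = 11+8+10 = 29 is longest, so the finish becomes 29 hours.

29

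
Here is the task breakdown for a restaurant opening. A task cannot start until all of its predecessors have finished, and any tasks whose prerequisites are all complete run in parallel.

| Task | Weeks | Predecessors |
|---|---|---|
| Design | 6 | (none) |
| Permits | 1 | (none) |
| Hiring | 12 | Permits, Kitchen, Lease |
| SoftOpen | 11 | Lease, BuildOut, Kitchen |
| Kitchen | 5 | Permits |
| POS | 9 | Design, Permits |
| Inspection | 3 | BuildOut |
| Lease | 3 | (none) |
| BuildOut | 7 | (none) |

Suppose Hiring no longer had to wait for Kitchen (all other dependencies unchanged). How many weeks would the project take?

18

Original critical path: Permits→Kitchen→Hiring = 1+5+12 = 18 ⇒ 18 weeks.
Without Kitchen→Hiring, Hiring's earliest start moves from 6 to 3.
After: BuildOut→SoftOpen = 7+11 = 18 → 18 weeks.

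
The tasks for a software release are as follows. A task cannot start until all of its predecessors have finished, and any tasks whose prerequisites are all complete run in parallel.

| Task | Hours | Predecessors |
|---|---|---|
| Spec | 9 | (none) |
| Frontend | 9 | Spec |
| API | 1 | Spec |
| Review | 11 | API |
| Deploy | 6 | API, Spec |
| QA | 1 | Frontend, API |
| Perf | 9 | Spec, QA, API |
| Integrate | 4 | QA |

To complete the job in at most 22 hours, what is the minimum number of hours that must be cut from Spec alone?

6

Current finish: 28 hours; target: 22.
Spec is on every critical path, so each hour cut from Spec cuts the finish by one (this holds down to a finish of 20).
Need 28 − 22 = 6 hours off Spec → Spec becomes 3 hours, finish becomes 22.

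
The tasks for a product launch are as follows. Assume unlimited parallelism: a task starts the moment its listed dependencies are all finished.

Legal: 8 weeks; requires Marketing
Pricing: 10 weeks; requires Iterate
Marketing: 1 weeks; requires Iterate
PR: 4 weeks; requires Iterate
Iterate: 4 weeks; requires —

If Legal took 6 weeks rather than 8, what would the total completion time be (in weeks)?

Baseline: Iterate→Pricing = 4+10 = 14 → 14 weeks.
Legal is off the critical path — its longest chain is 13 weeks, giving 1 of slack.
The critical path is still Iterate→Pricing; finish is now 14 weeks.

14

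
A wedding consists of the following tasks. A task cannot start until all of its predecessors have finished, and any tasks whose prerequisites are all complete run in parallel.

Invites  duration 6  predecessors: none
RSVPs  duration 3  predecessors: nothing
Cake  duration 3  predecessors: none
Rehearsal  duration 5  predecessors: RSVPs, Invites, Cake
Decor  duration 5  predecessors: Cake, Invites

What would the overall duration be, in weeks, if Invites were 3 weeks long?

8

Critical path before the change: Invites→Rehearsal = 6+5 = 11 giving 11 weeks.
Invites lies on that path, so at 3 weeks the path becomes 8 weeks.
That remains the longest chain; total 8 weeks.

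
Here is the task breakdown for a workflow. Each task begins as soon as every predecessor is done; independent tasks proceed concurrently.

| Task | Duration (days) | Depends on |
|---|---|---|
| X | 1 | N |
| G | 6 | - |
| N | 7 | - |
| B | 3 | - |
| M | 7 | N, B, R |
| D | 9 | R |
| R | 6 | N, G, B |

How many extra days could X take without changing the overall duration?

14

N→R→D = 7+6+9 = 22 sets the makespan at 22 days.
Longest path through X: 8 days (earliest finish 8, latest finish 22).
So X can slip 22 − 8 = 14 days.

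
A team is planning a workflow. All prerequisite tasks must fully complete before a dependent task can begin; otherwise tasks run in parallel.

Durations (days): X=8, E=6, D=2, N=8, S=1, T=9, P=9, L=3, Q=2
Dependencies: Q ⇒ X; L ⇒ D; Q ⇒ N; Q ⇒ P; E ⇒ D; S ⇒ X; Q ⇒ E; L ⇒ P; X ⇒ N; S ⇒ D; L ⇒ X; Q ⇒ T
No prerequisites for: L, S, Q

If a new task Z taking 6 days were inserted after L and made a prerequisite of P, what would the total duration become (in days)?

19

Originally the project takes 19 days.
With Z inserted, P now waits for max(Q, L, Z).
New critical path: L→X→N = 3+8+8 = 19 ⇒ 19 days.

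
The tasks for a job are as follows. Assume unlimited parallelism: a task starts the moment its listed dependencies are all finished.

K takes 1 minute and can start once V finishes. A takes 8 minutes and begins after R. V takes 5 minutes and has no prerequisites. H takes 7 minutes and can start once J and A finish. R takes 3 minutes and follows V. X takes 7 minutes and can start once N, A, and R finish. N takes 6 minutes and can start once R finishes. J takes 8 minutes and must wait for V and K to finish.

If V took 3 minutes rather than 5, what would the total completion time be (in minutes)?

The binding path is V→R→A→X = 5+3+8+7 = 23; finish at 23 minutes.
V is on the critical path; changing it to 3 makes that path 21 minutes.
That remains the longest chain; total 21 minutes.

21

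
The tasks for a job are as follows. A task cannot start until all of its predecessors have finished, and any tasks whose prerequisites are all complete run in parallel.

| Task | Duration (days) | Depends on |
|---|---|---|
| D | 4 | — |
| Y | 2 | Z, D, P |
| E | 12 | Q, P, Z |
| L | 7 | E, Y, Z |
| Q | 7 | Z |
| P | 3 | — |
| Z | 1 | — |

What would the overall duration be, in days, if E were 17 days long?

32

The binding path is Z→Q→E→L = 1+7+12+7 = 27; finish at 27 days.
E lies on that path, so at 17 days the path becomes 32 days.
That remains the longest chain; total 32 days.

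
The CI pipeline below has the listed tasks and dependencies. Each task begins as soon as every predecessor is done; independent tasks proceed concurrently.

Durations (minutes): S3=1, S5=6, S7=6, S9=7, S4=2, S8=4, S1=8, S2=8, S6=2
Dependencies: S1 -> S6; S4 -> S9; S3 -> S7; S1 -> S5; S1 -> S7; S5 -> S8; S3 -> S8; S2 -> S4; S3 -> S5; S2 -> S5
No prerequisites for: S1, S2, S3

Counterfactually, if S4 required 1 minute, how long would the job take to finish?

Baseline: S1→S5→S8 = 8+6+4 = 18 → 18 minutes.
S4 is off the critical path — its longest chain is 17 minutes, giving 1 of slack.
The critical path is still S1→S5→S8; finish is now 18 minutes.

18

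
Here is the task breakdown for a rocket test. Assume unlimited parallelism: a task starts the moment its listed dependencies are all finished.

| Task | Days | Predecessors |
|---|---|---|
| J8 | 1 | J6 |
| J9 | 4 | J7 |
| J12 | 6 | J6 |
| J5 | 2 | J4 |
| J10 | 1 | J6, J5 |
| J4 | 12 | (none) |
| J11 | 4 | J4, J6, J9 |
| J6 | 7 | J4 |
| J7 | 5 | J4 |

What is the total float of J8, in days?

J4→J6→J12 = 12+7+6 = 25 sets the makespan at 25 days.
The longest chain containing J8 totals 20 days.
Float = 25 − 20 = 5.

5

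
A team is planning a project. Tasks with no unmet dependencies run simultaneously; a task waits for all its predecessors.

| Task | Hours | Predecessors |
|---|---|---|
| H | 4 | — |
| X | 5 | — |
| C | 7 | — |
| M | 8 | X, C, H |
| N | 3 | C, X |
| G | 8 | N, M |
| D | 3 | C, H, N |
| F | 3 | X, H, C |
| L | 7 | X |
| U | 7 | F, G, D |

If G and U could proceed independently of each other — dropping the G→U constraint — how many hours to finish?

Before: longest chain C→M→G→U = 7+8+8+7 = 30, finish 30.
Without G→U, U's earliest start moves from 23 to 13.
New critical path: C→M→G = 7+8+8 = 23 ⇒ 23 hours.

23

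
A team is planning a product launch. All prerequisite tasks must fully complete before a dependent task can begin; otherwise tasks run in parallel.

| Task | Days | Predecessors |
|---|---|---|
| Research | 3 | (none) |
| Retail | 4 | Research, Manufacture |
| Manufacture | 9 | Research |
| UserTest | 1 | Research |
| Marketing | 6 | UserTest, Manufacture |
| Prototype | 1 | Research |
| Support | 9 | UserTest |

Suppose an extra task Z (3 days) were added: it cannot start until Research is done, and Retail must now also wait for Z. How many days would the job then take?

18

Originally the job takes 18 days.
With Z inserted, Retail now waits for max(Research, Manufacture, Z).
New critical path: Research→Manufacture→Marketing = 3+9+6 = 18 ⇒ 18 days.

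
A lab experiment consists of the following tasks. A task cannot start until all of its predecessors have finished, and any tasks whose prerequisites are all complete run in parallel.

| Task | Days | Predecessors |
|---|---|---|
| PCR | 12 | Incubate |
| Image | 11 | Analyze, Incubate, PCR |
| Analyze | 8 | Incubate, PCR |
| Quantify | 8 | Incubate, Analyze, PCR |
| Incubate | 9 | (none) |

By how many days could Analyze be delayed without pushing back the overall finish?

The longest chain is Incubate→PCR→Analyze→Image = 9+12+8+11 = 40; overall finish 40 days.
Analyze finishes as early as 29 and must finish by 29.
Slack of Analyze = 21 − 21 = 0 days.

0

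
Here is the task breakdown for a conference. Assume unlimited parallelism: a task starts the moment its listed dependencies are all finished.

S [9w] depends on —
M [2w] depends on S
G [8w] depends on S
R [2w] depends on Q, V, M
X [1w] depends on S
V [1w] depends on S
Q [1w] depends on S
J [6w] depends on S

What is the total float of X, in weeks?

7

Critical path: S→G = 9+8 = 17, so the finish is 17 weeks.
Longest path through X: 10 weeks (earliest finish 10, latest finish 17).
So X can slip 17 − 10 = 7 weeks.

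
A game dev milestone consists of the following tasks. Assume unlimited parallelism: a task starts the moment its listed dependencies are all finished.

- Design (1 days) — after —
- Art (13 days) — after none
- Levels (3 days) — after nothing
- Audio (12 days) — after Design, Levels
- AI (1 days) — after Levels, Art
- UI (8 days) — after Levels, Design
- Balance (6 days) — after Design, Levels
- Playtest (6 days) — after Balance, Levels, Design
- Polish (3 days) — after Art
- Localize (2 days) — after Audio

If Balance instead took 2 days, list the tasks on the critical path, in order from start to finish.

Baseline: Levels→Audio→Localize = 3+12+2 = 17 → 17 days.
The longest path through Balance is only 15 days, so Balance has float 2.
No other chain overtakes it, so the finish is 17 days.

Levels, Audio, Localize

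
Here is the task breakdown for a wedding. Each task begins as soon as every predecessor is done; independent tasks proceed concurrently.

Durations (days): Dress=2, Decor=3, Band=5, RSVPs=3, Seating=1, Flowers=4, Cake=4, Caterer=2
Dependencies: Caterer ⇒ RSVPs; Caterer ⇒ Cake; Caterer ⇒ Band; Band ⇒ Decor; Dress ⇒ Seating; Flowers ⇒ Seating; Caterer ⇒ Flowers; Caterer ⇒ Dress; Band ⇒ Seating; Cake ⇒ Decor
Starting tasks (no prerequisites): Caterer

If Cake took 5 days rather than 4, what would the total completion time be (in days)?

10

The binding path is Caterer→Band→Decor = 2+5+3 = 10; finish at 10 days.
Cake is off the critical path — its longest chain is 9 days, giving 1 of slack.
Now Caterer→Cake→Decor = 2+5+3 = 10 is longest, so the finish becomes 10 days.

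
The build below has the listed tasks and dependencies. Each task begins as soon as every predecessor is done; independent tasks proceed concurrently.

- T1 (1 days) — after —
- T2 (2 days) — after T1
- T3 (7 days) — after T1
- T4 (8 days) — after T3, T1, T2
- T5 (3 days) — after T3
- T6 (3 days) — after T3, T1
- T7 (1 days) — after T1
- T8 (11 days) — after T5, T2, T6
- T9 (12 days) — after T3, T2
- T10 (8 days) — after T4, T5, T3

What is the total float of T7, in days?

The longest chain is T1→T3→T4→T10 = 1+7+8+8 = 24; overall finish 24 days.
T7 finishes as early as 2 and must finish by 24.
Float = 24 − 2 = 22.

22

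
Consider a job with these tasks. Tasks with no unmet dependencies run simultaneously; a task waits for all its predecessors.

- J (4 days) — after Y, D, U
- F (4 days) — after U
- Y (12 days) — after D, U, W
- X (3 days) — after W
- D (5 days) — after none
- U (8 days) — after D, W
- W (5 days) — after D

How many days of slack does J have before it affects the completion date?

0

D→W→U→Y→J = 5+5+8+12+4 = 34 sets the makespan at 34 days.
The longest chain containing J totals 34 days.
So J can slip 34 − 34 = 0 days.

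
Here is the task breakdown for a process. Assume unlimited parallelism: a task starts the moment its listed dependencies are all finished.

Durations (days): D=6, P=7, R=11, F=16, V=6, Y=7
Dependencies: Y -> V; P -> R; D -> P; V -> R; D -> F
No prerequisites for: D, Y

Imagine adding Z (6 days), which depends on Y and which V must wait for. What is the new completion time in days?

Originally the plan takes 24 days.
With Z inserted, V now waits for max(Y, Z).
New critical path: Y→Z→V→R = 7+6+6+11 = 30 ⇒ 30 days.

30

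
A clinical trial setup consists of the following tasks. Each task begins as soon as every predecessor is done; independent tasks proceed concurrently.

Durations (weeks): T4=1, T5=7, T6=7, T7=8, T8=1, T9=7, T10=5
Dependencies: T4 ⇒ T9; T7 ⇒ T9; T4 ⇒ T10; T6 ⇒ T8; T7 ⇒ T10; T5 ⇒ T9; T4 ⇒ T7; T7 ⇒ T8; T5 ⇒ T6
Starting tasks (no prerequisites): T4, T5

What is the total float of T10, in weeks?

Critical path: T4→T7→T9 = 1+8+7 = 16, so the finish is 16 weeks.
T10 finishes as early as 14 and must finish by 16.
Float = 16 − 14 = 2.

2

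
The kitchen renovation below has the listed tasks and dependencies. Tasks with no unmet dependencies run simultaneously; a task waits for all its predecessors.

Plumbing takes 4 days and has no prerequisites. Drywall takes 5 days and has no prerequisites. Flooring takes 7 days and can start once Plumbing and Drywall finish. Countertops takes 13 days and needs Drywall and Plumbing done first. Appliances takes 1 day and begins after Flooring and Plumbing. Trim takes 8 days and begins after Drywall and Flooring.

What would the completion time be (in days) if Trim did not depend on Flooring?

18

Before: longest chain Drywall→Flooring→Trim = 5+7+8 = 20, finish 20.
Without Flooring→Trim, Trim's earliest start moves from 12 to 5.
New critical path: Drywall→Countertops = 5+13 = 18 ⇒ 18 days.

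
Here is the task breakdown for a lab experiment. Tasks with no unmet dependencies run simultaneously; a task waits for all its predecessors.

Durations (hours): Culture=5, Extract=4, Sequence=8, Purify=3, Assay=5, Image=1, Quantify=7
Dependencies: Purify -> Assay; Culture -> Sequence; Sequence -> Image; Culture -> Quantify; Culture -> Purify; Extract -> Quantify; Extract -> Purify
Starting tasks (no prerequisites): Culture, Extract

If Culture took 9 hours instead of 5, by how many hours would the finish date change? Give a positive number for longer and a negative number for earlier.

4

As given, the longest chain is Culture→Sequence→Image = 5+8+1 = 14, so the finish is 14 hours.
Since Culture is critical, the +4 change carries straight to that chain (now 18 hours).
No other chain overtakes it, so the finish is 18 hours.
Change in finish: 18 − 14 = +4 hours.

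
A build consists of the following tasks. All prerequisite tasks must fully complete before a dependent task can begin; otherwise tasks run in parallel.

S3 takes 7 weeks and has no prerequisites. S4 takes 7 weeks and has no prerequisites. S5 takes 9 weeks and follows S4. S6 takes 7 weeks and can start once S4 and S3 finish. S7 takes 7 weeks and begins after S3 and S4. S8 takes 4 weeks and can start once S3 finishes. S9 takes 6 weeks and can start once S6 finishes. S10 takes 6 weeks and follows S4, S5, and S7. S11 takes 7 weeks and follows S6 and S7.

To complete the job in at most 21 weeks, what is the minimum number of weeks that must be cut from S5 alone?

1

Current finish: 22 weeks; target: 21.
S5 is on every critical path, so each week cut from S5 cuts the finish by one (this holds down to a finish of 21).
Need 22 − 21 = 1 week off S5 → S5 becomes 8 weeks, finish becomes 21.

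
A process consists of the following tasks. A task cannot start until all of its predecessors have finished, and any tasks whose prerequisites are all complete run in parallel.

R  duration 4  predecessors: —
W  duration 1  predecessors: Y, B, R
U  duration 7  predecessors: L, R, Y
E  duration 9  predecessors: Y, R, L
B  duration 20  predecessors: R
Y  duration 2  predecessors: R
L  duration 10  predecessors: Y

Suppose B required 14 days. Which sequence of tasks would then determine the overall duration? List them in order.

Critical path before the change: R→B→W = 4+20+1 = 25 giving 25 days.
B lies on that path, so at 14 days the path becomes 19 days.
The binding chain switches to R→Y→L→E = 4+2+10+9 = 25; finish 25 days.

R, Y, L, E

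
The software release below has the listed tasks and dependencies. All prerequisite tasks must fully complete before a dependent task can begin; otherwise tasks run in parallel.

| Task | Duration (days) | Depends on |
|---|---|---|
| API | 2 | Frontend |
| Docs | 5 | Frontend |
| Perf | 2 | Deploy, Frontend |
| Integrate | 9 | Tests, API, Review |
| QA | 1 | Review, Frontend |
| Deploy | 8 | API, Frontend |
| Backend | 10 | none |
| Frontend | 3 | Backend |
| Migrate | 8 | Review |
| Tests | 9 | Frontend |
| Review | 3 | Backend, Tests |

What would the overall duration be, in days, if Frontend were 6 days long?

Critical path before the change: Backend→Frontend→Tests→Review→Integrate = 10+3+9+3+9 = 34 giving 34 days.
Frontend lies on that path, so at 6 days the path becomes 37 days.
The critical path is still Backend→Frontend→Tests→Review→Integrate; finish is now 37 days.

37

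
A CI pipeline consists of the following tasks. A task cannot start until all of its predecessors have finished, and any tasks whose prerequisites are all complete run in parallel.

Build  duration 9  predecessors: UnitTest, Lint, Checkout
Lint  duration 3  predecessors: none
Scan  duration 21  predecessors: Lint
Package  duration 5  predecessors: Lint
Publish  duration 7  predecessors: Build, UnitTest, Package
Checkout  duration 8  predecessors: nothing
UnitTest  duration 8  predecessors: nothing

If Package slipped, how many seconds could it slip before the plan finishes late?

9

Critical path: Checkout→Build→Publish = 8+9+7 = 24, so the finish is 24 seconds.
Longest path through Package: 15 seconds (earliest finish 8, latest finish 17).
Float = 24 − 15 = 9.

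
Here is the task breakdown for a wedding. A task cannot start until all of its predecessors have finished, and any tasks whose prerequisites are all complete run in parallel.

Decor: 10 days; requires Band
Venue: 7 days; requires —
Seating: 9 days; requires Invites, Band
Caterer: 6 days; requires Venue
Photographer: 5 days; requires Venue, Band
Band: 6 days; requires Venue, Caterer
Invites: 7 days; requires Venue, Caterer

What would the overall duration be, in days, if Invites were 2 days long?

Critical path before the change: Venue→Caterer→Invites→Seating = 7+6+7+9 = 29 giving 29 days.
Invites lies on that path, so at 2 days the path becomes 24 days.
The binding chain switches to Venue→Caterer→Band→Decor = 7+6+6+10 = 29; finish 29 days.

29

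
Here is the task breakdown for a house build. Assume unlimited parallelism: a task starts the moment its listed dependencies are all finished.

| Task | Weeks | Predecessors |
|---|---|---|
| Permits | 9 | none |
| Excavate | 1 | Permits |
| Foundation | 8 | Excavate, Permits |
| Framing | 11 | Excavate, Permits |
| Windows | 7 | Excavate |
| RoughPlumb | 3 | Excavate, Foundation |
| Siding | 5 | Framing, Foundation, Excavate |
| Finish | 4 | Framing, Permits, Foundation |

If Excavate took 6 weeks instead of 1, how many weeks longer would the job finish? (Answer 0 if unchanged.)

5

The binding path is Permits→Excavate→Framing→Siding = 9+1+11+5 = 26; finish at 26 weeks.
Excavate is on the critical path; changing it to 6 makes that path 31 weeks.
That remains the longest chain; total 31 weeks.
Change in finish: 31 − 26 = +5 weeks.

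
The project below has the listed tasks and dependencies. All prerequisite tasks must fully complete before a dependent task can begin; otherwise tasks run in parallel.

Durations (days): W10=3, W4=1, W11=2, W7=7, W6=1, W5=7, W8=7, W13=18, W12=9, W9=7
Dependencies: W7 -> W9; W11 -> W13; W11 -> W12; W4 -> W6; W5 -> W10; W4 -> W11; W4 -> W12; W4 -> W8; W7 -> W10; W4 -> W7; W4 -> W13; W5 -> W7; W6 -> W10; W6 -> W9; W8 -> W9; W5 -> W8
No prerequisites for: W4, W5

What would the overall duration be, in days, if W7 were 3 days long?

Critical path before the change: W5→W7→W9 = 7+7+7 = 21 giving 21 days.
W7 is on the critical path; changing it to 3 makes that path 17 days.
Now W4→W11→W13 = 1+2+18 = 21 is longest, so the finish becomes 21 days.

21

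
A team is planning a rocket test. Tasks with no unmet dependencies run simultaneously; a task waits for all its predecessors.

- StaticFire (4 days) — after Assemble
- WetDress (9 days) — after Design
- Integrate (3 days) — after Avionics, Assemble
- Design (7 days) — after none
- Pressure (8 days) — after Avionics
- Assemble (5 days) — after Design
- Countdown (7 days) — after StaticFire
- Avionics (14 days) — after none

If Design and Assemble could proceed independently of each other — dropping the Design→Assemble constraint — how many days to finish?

With the dependency in place, Design→Assemble→StaticFire→Countdown = 7+5+4+7 = 23 sets the finish at 23 days.
Without Design→Assemble, Assemble's earliest start moves from 7 to 0.
New critical path: Avionics→Pressure = 14+8 = 22 ⇒ 22 days.

22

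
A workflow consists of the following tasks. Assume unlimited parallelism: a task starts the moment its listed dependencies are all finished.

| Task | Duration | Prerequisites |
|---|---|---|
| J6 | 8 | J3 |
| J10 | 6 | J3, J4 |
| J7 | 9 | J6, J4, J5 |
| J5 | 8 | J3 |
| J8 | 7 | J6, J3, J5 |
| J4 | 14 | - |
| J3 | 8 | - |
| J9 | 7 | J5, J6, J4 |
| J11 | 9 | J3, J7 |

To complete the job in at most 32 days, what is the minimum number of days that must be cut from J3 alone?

2

Current finish: 34 days; target: 32.
J3 is on every critical path, so each day cut from J3 cuts the finish by one (this holds down to a finish of 32).
Need 34 − 32 = 2 days off J3 → J3 becomes 6 days, finish becomes 32.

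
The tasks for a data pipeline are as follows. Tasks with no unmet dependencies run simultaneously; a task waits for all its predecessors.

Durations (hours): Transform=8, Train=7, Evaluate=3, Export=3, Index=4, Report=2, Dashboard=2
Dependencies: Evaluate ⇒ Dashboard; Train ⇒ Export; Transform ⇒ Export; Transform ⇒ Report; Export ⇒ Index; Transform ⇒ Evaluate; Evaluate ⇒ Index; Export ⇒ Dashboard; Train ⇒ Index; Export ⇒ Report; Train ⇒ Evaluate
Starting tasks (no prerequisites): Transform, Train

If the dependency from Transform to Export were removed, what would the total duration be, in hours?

Before: longest chain Transform→Evaluate→Index = 8+3+4 = 15, finish 15.
Without Transform→Export, Export's earliest start moves from 8 to 7.
The longest chain is now Transform→Evaluate→Index = 8+3+4 = 15, so the project takes 15 hours.

15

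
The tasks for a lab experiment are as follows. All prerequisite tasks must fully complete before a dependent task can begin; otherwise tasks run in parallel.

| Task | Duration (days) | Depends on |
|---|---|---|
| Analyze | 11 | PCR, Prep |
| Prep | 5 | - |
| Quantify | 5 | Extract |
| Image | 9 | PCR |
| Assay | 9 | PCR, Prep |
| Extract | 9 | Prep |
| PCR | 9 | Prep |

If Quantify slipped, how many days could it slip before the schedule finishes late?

6

Prep→PCR→Analyze = 5+9+11 = 25 sets the makespan at 25 days.
Longest path through Quantify: 19 days (earliest finish 19, latest finish 25).
So Quantify can slip 25 − 19 = 6 days.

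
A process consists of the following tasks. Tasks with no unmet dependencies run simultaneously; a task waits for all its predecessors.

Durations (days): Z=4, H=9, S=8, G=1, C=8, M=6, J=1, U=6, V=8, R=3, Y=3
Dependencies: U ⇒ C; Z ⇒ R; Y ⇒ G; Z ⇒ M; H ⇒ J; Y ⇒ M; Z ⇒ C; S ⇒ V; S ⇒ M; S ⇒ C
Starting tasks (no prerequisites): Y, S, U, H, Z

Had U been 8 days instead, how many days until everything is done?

Baseline: S→C = 8+8 = 16 → 16 days.
U is off the critical path — its longest chain is 14 days, giving 2 of slack.
That remains the longest chain; total 16 days.

16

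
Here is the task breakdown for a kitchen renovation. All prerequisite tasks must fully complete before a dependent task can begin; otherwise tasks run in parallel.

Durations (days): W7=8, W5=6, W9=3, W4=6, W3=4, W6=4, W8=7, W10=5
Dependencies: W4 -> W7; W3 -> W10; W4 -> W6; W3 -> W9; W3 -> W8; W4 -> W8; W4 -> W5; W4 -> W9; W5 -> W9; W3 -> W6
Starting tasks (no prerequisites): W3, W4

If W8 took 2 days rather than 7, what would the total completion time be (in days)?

The binding path is W4→W5→W9 = 6+6+3 = 15; finish at 15 days.
W8 is off the critical path — its longest chain is 13 days, giving 2 of slack.
That remains the longest chain; total 15 days.

15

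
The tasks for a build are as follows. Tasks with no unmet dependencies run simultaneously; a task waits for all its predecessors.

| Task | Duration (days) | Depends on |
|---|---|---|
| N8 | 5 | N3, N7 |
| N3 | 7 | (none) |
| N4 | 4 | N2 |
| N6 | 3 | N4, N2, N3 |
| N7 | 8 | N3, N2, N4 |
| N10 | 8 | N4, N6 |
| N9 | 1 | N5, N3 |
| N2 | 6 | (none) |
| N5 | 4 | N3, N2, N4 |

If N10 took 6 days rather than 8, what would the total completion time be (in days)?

23

Critical path before the change: N2→N4→N7→N8 = 6+4+8+5 = 23 giving 23 days.
N10 is off the critical path — its longest chain is 21 days, giving 2 of slack.
No other chain overtakes it, so the finish is 23 days.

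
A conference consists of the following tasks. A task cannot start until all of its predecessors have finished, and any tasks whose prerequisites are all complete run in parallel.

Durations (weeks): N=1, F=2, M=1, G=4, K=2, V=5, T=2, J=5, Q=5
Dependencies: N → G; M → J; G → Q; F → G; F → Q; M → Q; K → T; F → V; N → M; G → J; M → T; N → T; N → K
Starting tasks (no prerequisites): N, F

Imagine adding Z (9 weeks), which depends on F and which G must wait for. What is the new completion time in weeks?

Originally the job takes 11 weeks.
With Z inserted, G now waits for max(N, F, Z).
New critical path: F→Z→G→J = 2+9+4+5 = 20 ⇒ 20 weeks.

20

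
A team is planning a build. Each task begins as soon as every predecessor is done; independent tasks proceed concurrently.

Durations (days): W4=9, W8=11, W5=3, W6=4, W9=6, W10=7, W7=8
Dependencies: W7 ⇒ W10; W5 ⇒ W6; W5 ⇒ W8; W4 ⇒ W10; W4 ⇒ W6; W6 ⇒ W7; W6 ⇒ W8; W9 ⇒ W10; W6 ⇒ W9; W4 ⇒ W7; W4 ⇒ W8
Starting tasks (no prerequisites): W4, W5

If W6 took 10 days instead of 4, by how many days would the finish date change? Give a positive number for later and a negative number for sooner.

6

Baseline: W4→W6→W7→W10 = 9+4+8+7 = 28 → 28 days.
W6 lies on that path, so at 10 days the path becomes 34 days.
No other chain overtakes it, so the finish is 34 days.
Change in finish: 34 − 28 = +6 days.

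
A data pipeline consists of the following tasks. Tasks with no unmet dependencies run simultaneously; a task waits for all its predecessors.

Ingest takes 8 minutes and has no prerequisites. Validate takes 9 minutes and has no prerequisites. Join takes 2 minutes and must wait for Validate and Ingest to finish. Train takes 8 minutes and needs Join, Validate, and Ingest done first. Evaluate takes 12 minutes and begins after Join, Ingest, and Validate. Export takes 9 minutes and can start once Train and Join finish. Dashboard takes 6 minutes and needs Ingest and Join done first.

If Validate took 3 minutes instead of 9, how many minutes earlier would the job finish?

1

As given, the longest chain is Validate→Join→Train→Export = 9+2+8+9 = 28, so the finish is 28 minutes.
Validate is on the critical path; changing it to 3 makes that path 22 minutes.
Now Ingest→Join→Train→Export = 8+2+8+9 = 27 is longest, so the finish becomes 27 minutes.
Change in finish: 27 − 28 = -1 minutes.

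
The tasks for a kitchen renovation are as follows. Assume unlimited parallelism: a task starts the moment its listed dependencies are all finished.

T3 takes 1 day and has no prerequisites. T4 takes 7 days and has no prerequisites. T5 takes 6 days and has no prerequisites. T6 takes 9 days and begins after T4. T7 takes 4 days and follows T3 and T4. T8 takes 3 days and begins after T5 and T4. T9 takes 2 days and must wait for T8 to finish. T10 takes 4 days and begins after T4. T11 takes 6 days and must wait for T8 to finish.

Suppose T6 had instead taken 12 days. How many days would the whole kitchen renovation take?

Baseline: T4→T6 = 7+9 = 16 → 16 days.
T6 is on the critical path; changing it to 12 makes that path 19 days.
The critical path is still T4→T6; finish is now 19 days.

19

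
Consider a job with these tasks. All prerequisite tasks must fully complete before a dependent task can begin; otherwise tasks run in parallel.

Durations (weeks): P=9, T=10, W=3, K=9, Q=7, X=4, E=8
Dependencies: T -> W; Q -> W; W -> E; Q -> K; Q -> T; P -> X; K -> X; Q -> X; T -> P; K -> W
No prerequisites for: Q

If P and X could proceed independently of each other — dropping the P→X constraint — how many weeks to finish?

Before: longest chain Q→T→P→X = 7+10+9+4 = 30, finish 30.
Without P→X, X's earliest start moves from 26 to 16.
New critical path: Q→T→W→E = 7+10+3+8 = 28 ⇒ 28 weeks.

28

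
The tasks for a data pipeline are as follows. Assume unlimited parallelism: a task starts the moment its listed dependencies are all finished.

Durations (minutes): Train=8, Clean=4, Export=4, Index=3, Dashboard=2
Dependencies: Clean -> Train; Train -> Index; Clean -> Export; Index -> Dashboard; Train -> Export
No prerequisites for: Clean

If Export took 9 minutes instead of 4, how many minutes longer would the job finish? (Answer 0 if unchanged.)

Baseline: Clean→Train→Index→Dashboard = 4+8+3+2 = 17 → 17 minutes.
Export has 1 minute of float (longest path through it is 16).
Now Clean→Train→Export = 4+8+9 = 21 is longest, so the finish becomes 21 minutes.
Change in finish: 21 − 17 = +4 minutes.

4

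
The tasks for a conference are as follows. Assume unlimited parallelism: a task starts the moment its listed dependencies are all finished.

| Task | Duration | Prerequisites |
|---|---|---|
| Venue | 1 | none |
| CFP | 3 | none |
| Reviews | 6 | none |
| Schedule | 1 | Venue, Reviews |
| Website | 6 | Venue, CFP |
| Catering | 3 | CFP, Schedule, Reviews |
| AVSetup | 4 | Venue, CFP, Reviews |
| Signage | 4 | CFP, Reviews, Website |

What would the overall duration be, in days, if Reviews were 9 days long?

13

Critical path before the change: CFP→Website→Signage = 3+6+4 = 13 giving 13 days.
The longest path through Reviews is only 10 days, so Reviews has float 3.
The critical path is still CFP→Website→Signage; finish is now 13 days.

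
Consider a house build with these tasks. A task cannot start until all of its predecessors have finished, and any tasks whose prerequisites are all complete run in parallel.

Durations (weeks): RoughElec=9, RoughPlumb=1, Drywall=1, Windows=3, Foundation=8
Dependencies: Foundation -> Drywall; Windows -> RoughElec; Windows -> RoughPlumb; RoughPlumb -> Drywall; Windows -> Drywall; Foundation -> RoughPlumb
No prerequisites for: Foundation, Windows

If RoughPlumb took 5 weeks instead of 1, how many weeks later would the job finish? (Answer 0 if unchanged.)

2

The binding path is Windows→RoughElec = 3+9 = 12; finish at 12 weeks.
RoughPlumb is off the critical path — its longest chain is 10 weeks, giving 2 of slack.
The binding chain switches to Foundation→RoughPlumb→Drywall = 8+5+1 = 14; finish 14 weeks.
Change in finish: 14 − 12 = +2 weeks.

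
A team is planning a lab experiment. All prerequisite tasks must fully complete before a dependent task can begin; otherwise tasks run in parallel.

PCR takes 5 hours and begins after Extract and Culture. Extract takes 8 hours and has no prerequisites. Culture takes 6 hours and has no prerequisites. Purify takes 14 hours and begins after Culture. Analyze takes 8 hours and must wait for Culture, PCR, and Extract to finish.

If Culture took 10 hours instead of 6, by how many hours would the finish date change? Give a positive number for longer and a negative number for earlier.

3

The binding path is Extract→PCR→Analyze = 8+5+8 = 21; finish at 21 hours.
The longest path through Culture is only 20 hours, so Culture has float 1.
Now Culture→Purify = 10+14 = 24 is longest, so the finish becomes 24 hours.
Change in finish: 24 − 21 = +3 hours.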